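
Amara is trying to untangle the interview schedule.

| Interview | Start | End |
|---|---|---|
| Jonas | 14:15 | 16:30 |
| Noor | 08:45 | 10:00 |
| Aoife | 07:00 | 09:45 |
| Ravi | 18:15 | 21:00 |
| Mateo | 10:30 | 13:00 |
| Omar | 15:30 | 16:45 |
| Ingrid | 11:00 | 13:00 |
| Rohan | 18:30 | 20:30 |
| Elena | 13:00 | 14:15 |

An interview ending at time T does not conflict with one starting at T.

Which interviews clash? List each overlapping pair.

Aoife & Noor, Ingrid & Mateo, Jonas & Omar, Ravi & Rohan

Sorted by start: Aoife, Noor, Mateo, Ingrid, Elena, Jonas, Omar, Ravi, Rohan.
Noor starts before Aoife ends → Aoife and Noor overlap.
Mateo starts after Aoife ends — done with Aoife.
Mateo starts after Noor ends — done with Noor.
Ingrid starts before Mateo ends → Mateo and Ingrid overlap.
Elena starts exactly when Mateo ends (back-to-back, no overlap) — done with Mateo.
Elena starts exactly when Ingrid ends (back-to-back, no overlap) — done with Ingrid.
Jonas starts exactly when Elena ends (back-to-back, no overlap) — done with Elena.
Omar starts before Jonas ends → Jonas and Omar overlap.
Ravi starts after Jonas ends — done with Jonas.
Ravi starts after Omar ends — done with Omar.
Rohan starts before Ravi ends → Ravi and Rohan overlap.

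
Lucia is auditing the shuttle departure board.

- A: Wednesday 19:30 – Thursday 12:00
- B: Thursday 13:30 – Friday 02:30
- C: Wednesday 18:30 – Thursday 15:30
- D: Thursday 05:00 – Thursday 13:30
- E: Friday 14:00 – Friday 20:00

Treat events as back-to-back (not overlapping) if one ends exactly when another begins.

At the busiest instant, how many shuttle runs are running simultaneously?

3

Sort all start/end points and keep a running count:
Wednesday 18:30 start C → 1
Wednesday 19:30 start A → 2
Thursday 05:00 start D → 3
Thursday 12:00 end A → 2
Thursday 13:30 end D → 1
Thursday 13:30 start B → 2
Thursday 15:30 end C → 1
Friday 02:30 end B → 0
Friday 14:00 start E → 1
Friday 20:00 end E → 0
Peak is 3, at Thursday 05:00 (A, C, D).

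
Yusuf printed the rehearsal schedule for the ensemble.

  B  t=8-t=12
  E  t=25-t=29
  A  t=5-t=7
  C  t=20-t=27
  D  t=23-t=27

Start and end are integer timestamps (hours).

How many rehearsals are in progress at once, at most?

Sweep the timeline, counting +1 at each start and −1 at each end (ends before starts at a tie):
t=5 start A → 1
t=7 end A → 0
t=8 start B → 1
t=12 end B → 0
t=20 start C → 1
t=23 start D → 2
t=25 start E → 3
t=27 end C → 2
t=27 end D → 1
t=29 end E → 0
Peak is 3, at t=25 (C, D, E).

3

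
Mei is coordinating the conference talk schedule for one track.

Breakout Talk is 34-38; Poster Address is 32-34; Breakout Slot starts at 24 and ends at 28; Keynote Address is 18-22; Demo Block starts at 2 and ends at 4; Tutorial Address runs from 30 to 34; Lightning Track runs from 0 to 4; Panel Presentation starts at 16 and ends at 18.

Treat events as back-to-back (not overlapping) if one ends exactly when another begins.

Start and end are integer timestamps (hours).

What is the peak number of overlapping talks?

Walk through starts and ends in time order (an end at T is processed before a start at T):
0 start Lightning Track → 1
2 start Demo Block → 2
4 end Demo Block → 1
4 end Lightning Track → 0
16 start Panel Presentation → 1
18 end Panel Presentation → 0
18 start Keynote Address → 1
22 end Keynote Address → 0
24 start Breakout Slot → 1
28 end Breakout Slot → 0
30 start Tutorial Address → 1
32 start Poster Address → 2
34 end Poster Address → 1
34 end Tutorial Address → 0
34 start Breakout Talk → 1
38 end Breakout Talk → 0
Peak is 2, at 2 (Demo Block, Lightning Track).

2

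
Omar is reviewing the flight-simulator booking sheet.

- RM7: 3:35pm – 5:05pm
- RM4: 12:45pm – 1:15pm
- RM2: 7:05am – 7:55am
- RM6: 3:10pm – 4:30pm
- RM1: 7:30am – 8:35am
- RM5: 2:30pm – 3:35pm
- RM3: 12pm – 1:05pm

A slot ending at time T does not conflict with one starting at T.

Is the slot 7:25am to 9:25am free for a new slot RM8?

No — it overlaps RM1, RM2

RM2: starts 7:05am before RM8 ends 9:25am, and ends 7:55am after RM8 starts 7:25am → overlap.
RM1: starts 7:30am before RM8 ends 9:25am, and ends 8:35am after RM8 starts 7:25am → overlap.
RM3: starts 12pm at or after RM8 ends 9:25am → clear.
RM4: starts 12:45pm at or after RM8 ends 9:25am → clear.
RM5: starts 2:30pm at or after RM8 ends 9:25am → clear.
RM6: starts 3:10pm at or after RM8 ends 9:25am → clear.
RM7: starts 3:35pm at or after RM8 ends 9:25am → clear.
RM8 overlaps RM1, RM2.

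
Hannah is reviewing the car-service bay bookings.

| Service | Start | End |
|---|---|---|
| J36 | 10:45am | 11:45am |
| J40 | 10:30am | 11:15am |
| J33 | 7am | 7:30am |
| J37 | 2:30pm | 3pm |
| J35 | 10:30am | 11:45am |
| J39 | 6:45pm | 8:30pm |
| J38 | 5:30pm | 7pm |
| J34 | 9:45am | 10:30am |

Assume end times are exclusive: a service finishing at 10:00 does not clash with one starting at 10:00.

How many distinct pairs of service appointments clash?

Two intervals overlap when each starts before the other ends.
Sorted by start: J33, J34, J35, J40, J36, J37, J38, J39.
J34 starts after J33 ends; J33 is clear from here.
J35 starts exactly when J34 ends (back-to-back, no overlap); J34 is clear from here.
J40 starts before J35 ends → J35 and J40 overlap.
J36 starts before J35 ends → J35 and J36 overlap.
J37 starts after J35 ends; J35 is clear from here.
J36 starts before J40 ends → J40 and J36 overlap.
J37 starts after J40 ends; J40 is clear from here.
J37 starts after J36 ends; J36 is clear from here.
J38 starts after J37 ends; J37 is clear from here.
J39 starts before J38 ends → J38 and J39 overlap.
Overlapping pairs: J35 & J36, J35 & J40, J36 & J40, J38 & J39 — 4 in total.

4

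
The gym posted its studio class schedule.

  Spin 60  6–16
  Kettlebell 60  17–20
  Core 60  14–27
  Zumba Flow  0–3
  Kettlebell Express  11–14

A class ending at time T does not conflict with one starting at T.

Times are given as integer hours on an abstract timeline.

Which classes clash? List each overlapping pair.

Sorted by start: Zumba Flow, Spin 60, Kettlebell Express, Core 60, Kettlebell 60.
Spin 60 starts after Zumba Flow ends; Zumba Flow is clear from here.
Kettlebell Express starts before Spin 60 ends → Spin 60 and Kettlebell Express overlap.
Core 60 starts before Spin 60 ends → Spin 60 and Core 60 overlap.
Kettlebell 60 starts after Spin 60 ends.
Core 60 starts exactly when Kettlebell Express ends (back-to-back, no overlap); Kettlebell Express is clear from here.
Kettlebell 60 starts before Core 60 ends → Core 60 and Kettlebell 60 overlap.

Core 60 & Kettlebell 60, Core 60 & Spin 60, Kettlebell Express & Spin 60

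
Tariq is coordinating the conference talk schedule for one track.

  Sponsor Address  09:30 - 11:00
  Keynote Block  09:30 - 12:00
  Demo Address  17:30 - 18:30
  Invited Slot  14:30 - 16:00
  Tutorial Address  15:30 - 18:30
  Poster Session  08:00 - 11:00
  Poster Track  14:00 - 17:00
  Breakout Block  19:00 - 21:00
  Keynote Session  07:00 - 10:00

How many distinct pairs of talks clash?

Sorted by start: Keynote Session, Poster Session, Keynote Block, Sponsor Address, Poster Track, Invited Slot, Tutorial Address, Demo Address, Breakout Block.
Poster Session starts before Keynote Session ends → Keynote Session and Poster Session overlap.
Keynote Block starts before Keynote Session ends → Keynote Session and Keynote Block overlap.
Sponsor Address starts before Keynote Session ends → Keynote Session and Sponsor Address overlap.
Poster Track starts after Keynote Session ends, so nothing later overlaps Keynote Session either.
Keynote Block starts before Poster Session ends → Poster Session and Keynote Block overlap.
Sponsor Address starts before Poster Session ends → Poster Session and Sponsor Address overlap.
Poster Track starts after Poster Session ends, so nothing later overlaps Poster Session either.
Sponsor Address starts before Keynote Block ends → Keynote Block and Sponsor Address overlap.
Poster Track starts after Keynote Block ends, so nothing later overlaps Keynote Block either.
Poster Track starts after Sponsor Address ends, so nothing later overlaps Sponsor Address either.
Invited Slot starts before Poster Track ends → Poster Track and Invited Slot overlap.
Tutorial Address starts before Poster Track ends → Poster Track and Tutorial Address overlap.
Demo Address starts after Poster Track ends, so nothing later overlaps Poster Track either.
Tutorial Address starts before Invited Slot ends → Invited Slot and Tutorial Address overlap.
Demo Address starts after Invited Slot ends, so nothing later overlaps Invited Slot either.
Demo Address starts before Tutorial Address ends → Tutorial Address and Demo Address overlap.
Breakout Block starts after Tutorial Address ends.
Breakout Block starts after Demo Address ends.
Overlapping pairs: Demo Address & Tutorial Address, Invited Slot & Poster Track, Invited Slot & Tutorial Address, Keynote Block & Keynote Session, Keynote Block & Poster Session, Keynote Block & Sponsor Address, Keynote Session & Poster Session, Keynote Session & Sponsor Address, Poster Session & Sponsor Address, Poster Track & Tutorial Address — 10 in total.

10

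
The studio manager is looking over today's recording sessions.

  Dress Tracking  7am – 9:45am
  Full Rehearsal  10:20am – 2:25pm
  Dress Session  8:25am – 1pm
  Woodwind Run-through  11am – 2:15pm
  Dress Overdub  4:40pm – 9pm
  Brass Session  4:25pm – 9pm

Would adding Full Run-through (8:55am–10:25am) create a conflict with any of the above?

Dress Tracking: starts 7am before Full Run-through ends 10:25am, and ends 9:45am after Full Run-through starts 8:55am → overlap.
Dress Session: starts 8:25am before Full Run-through ends 10:25am, and ends 1pm after Full Run-through starts 8:55am → overlap.
Full Rehearsal: starts 10:20am before Full Run-through ends 10:25am, and ends 2:25pm after Full Run-through starts 8:55am → overlap.
Woodwind Run-through: starts 11am at or after Full Run-through ends 10:25am → clear.
Brass Session: starts 4:25pm at or after Full Run-through ends 10:25am → clear.
Dress Overdub: starts 4:40pm at or after Full Run-through ends 10:25am → clear.
Full Run-through overlaps Dress Tracking, Full Rehearsal, Dress Session.

Yes — it overlaps Dress Session, Dress Tracking, Full Rehearsal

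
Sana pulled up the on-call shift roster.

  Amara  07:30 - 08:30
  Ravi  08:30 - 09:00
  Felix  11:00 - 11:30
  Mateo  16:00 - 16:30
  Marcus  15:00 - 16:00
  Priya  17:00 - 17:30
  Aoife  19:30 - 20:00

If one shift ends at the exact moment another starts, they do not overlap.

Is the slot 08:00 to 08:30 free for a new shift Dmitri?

Amara: starts 07:30 before Dmitri ends 08:30, and ends 08:30 after Dmitri starts 08:00 → overlap.
Ravi: starts 08:30 at or after Dmitri ends 08:30 → clear.
Felix: starts 11:00 at or after Dmitri ends 08:30 → clear.
Marcus: starts 15:00 at or after Dmitri ends 08:30 → clear.
Mateo: starts 16:00 at or after Dmitri ends 08:30 → clear.
Priya: starts 17:00 at or after Dmitri ends 08:30 → clear.
Aoife: starts 19:30 at or after Dmitri ends 08:30 → clear.
Dmitri overlaps Amara.

No — it overlaps Amara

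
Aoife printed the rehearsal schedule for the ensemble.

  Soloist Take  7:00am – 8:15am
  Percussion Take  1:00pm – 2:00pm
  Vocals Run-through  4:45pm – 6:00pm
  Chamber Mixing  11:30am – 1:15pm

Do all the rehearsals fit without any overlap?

Sorted by start: Soloist Take, Chamber Mixing, Percussion Take, Vocals Run-through.
Chamber Mixing starts after Soloist Take ends, so Soloist Take has no further overlaps.
Percussion Take starts before Chamber Mixing ends → Chamber Mixing and Percussion Take overlap.
That's a conflict, so the schedule is not conflict-free.

No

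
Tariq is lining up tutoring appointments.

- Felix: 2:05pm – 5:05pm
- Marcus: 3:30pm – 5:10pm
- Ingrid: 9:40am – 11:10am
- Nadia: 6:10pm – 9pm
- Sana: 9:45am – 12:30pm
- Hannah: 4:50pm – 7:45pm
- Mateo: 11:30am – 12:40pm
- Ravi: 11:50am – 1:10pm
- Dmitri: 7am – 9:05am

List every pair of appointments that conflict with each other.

Felix & Hannah, Felix & Marcus, Hannah & Marcus, Hannah & Nadia, Ingrid & Sana, Mateo & Ravi, Mateo & Sana, Ravi & Sana

Sorted by start: Dmitri, Ingrid, Sana, Mateo, Ravi, Felix, Marcus, Hannah, Nadia.
Ingrid starts after Dmitri ends, so Dmitri has no further overlaps.
Sana starts before Ingrid ends → Ingrid and Sana overlap.
Mateo starts after Ingrid ends, so Ingrid has no further overlaps.
Mateo starts before Sana ends → Sana and Mateo overlap.
Ravi starts before Sana ends → Sana and Ravi overlap.
Felix starts after Sana ends, so Sana has no further overlaps.
Ravi starts before Mateo ends → Mateo and Ravi overlap.
Felix starts after Mateo ends, so Mateo has no further overlaps.
Felix starts after Ravi ends, so Ravi has no further overlaps.
Marcus starts before Felix ends → Felix and Marcus overlap.
Hannah starts before Felix ends → Felix and Hannah overlap.
Nadia starts after Felix ends.
Hannah starts before Marcus ends → Marcus and Hannah overlap.
Nadia starts after Marcus ends.
Nadia starts before Hannah ends → Hannah and Nadia overlap.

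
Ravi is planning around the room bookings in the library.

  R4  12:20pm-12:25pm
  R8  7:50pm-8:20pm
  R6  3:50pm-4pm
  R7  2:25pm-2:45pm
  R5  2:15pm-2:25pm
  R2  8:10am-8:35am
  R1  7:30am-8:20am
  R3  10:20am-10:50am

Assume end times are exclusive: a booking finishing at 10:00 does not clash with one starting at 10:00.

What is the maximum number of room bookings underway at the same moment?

Sort all start/end points and keep a running count:
7:30am start R1 → 1
8:10am start R2 → 2
8:20am end R1 → 1
8:35am end R2 → 0
10:20am start R3 → 1
10:50am end R3 → 0
12:20pm start R4 → 1
12:25pm end R4 → 0
2:15pm start R5 → 1
2:25pm end R5 → 0
2:25pm start R7 → 1
2:45pm end R7 → 0
3:50pm start R6 → 1
4pm end R6 → 0
7:50pm start R8 → 1
8:20pm end R8 → 0
Peak is 2, at 8:10am (R1, R2).

2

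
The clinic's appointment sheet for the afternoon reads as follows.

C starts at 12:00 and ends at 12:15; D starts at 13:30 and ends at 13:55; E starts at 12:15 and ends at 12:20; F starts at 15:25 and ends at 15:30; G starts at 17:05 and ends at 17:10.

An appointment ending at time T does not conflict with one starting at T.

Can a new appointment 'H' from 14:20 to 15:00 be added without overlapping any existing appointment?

C: ends 12:15 at or before H starts 14:20 → clear.
E: ends 12:20 at or before H starts 14:20 → clear.
D: ends 13:55 at or before H starts 14:20 → clear.
F: starts 15:25 at or after H ends 15:00 → clear.
G: starts 17:05 at or after H ends 15:00 → clear.

Yes — the slot is free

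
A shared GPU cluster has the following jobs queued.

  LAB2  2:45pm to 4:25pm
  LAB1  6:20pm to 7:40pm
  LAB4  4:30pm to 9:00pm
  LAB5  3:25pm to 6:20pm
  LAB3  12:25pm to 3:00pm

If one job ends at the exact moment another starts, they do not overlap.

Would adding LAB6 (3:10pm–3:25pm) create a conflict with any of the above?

Yes — it overlaps LAB2

LAB3: ends 3:00pm at or before LAB6 starts 3:10pm → clear.
LAB2: starts 2:45pm before LAB6 ends 3:25pm, and ends 4:25pm after LAB6 starts 3:10pm → overlap.
LAB5: starts 3:25pm at or after LAB6 ends 3:25pm → clear.
LAB4: starts 4:30pm at or after LAB6 ends 3:25pm → clear.
LAB1: starts 6:20pm at or after LAB6 ends 3:25pm → clear.
LAB6 overlaps LAB2.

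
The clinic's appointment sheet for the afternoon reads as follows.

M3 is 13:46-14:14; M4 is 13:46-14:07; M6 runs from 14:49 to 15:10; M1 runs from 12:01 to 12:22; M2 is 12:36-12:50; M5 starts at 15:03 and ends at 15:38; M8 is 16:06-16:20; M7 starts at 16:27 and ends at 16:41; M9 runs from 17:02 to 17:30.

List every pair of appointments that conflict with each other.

Sorted by start: M1, M2, M3, M4, M6, M5, M8, M7, M9.
M2 starts after M1 ends — done with M1.
M3 starts after M2 ends — done with M2.
M4 starts before M3 ends → M3 and M4 overlap.
M6 starts after M3 ends — done with M3.
M6 starts after M4 ends — done with M4.
M5 starts before M6 ends → M6 and M5 overlap.
M8 starts after M6 ends — done with M6.
M8 starts after M5 ends — done with M5.
M7 starts after M8 ends — done with M8.
M9 starts after M7 ends.

M3 & M4, M5 & M6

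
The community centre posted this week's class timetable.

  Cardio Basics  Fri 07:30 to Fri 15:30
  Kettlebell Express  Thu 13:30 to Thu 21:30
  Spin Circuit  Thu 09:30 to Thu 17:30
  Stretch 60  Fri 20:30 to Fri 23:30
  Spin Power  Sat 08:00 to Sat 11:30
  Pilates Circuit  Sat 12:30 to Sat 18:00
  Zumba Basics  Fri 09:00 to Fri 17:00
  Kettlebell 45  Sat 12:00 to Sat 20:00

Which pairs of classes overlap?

Cardio Basics & Zumba Basics, Kettlebell 45 & Pilates Circuit, Kettlebell Express & Spin Circuit

Two intervals overlap when each starts before the other ends.
Sorted by start: Spin Circuit, Kettlebell Express, Cardio Basics, Zumba Basics, Stretch 60, Spin Power, Kettlebell 45, Pilates Circuit.
Kettlebell Express starts before Spin Circuit ends → Spin Circuit and Kettlebell Express overlap.
Cardio Basics starts after Spin Circuit ends, so nothing later overlaps Spin Circuit either.
Cardio Basics starts after Kettlebell Express ends, so nothing later overlaps Kettlebell Express either.
Zumba Basics starts before Cardio Basics ends → Cardio Basics and Zumba Basics overlap.
Stretch 60 starts after Cardio Basics ends, so nothing later overlaps Cardio Basics either.
Stretch 60 starts after Zumba Basics ends, so nothing later overlaps Zumba Basics either.
Spin Power starts after Stretch 60 ends, so nothing later overlaps Stretch 60 either.
Kettlebell 45 starts after Spin Power ends, so nothing later overlaps Spin Power either.
Pilates Circuit starts before Kettlebell 45 ends → Kettlebell 45 and Pilates Circuit overlap.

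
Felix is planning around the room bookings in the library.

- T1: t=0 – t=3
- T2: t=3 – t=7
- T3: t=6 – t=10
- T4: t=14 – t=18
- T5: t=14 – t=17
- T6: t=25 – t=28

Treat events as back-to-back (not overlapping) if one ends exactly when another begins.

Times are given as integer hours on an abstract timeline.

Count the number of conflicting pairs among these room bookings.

Sorted by start: T1, T2, T3, T4, T5, T6.
T2 starts exactly when T1 ends (back-to-back, no overlap), so T1 has no further overlaps.
T3 starts before T2 ends → T2 and T3 overlap.
T4 starts after T2 ends, so T2 has no further overlaps.
T4 starts after T3 ends, so T3 has no further overlaps.
T5 starts before T4 ends → T4 and T5 overlap.
T6 starts after T4 ends.
T6 starts after T5 ends.
Overlapping pairs: T2 & T3, T4 & T5 — 2 in total.

2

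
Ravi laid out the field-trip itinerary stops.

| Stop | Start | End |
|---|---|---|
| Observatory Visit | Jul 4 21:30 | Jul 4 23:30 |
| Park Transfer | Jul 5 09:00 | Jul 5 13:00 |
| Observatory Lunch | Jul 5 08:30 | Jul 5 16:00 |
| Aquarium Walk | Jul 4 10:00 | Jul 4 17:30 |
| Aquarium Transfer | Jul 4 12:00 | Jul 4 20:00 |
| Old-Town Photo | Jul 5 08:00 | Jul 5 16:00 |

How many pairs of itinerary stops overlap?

4

Check each pair: they overlap iff neither finishes before the other starts.
Sorted by start: Aquarium Walk, Aquarium Transfer, Observatory Visit, Old-Town Photo, Observatory Lunch, Park Transfer.
Aquarium Transfer starts before Aquarium Walk ends → Aquarium Walk and Aquarium Transfer overlap.
Observatory Visit starts after Aquarium Walk ends; Aquarium Walk is clear from here.
Observatory Visit starts after Aquarium Transfer ends; Aquarium Transfer is clear from here.
Old-Town Photo starts after Observatory Visit ends; Observatory Visit is clear from here.
Observatory Lunch starts before Old-Town Photo ends → Old-Town Photo and Observatory Lunch overlap.
Park Transfer starts before Old-Town Photo ends → Old-Town Photo and Park Transfer overlap.
Park Transfer starts before Observatory Lunch ends → Observatory Lunch and Park Transfer overlap.
Overlapping pairs: Aquarium Transfer & Aquarium Walk, Observatory Lunch & Old-Town Photo, Observatory Lunch & Park Transfer, Old-Town Photo & Park Transfer — 4 in total.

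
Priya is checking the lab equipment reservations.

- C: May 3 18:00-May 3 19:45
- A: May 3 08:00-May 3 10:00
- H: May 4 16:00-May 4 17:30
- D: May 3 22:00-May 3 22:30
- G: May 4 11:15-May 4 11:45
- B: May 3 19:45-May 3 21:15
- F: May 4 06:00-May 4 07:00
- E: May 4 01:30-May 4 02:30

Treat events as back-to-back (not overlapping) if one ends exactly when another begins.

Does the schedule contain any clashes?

No

Sorted by start: A, C, B, D, E, F, G, H.
C starts after A ends, so A has no further overlaps.
B starts exactly when C ends (back-to-back, no overlap), so C has no further overlaps.
D starts after B ends, so B has no further overlaps.
E starts after D ends, so D has no further overlaps.
F starts after E ends, so E has no further overlaps.
G starts after F ends, so F has no further overlaps.
H starts after G ends.
Every pair is clear; the schedule has no overlaps.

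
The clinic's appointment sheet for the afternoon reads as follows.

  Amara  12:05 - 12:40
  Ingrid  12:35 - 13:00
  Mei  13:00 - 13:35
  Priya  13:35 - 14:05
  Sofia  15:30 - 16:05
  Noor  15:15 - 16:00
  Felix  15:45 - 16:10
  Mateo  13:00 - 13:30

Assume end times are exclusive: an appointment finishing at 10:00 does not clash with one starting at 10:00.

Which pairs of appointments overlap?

Two intervals overlap when each starts before the other ends.
Sorted by start: Amara, Ingrid, Mei, Mateo, Priya, Noor, Sofia, Felix.
Ingrid starts before Amara ends → Amara and Ingrid overlap.
Mei starts after Amara ends, so Amara has no further overlaps.
Mei starts exactly when Ingrid ends (back-to-back, no overlap), so Ingrid has no further overlaps.
Mateo starts before Mei ends → Mei and Mateo overlap.
Priya starts exactly when Mei ends (back-to-back, no overlap), so Mei has no further overlaps.
Priya starts after Mateo ends, so Mateo has no further overlaps.
Noor starts after Priya ends, so Priya has no further overlaps.
Sofia starts before Noor ends → Noor and Sofia overlap.
Felix starts before Noor ends → Noor and Felix overlap.
Felix starts before Sofia ends → Sofia and Felix overlap.

Amara & Ingrid, Felix & Noor, Felix & Sofia, Mateo & Mei, Noor & Sofia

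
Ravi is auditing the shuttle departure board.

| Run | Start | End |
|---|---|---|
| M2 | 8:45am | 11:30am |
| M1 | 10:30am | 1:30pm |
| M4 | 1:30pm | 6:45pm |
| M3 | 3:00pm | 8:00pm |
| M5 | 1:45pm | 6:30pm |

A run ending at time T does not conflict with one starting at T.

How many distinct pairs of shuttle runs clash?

4

Two intervals overlap when each starts before the other ends.
Sorted by start: M2, M1, M4, M5, M3.
M1 starts before M2 ends → M2 and M1 overlap.
M4 starts after M2 ends; M2 is clear from here.
M4 starts exactly when M1 ends (back-to-back, no overlap); M1 is clear from here.
M5 starts before M4 ends → M4 and M5 overlap.
M3 starts before M4 ends → M4 and M3 overlap.
M3 starts before M5 ends → M5 and M3 overlap.
Overlapping pairs: M1 & M2, M3 & M4, M3 & M5, M4 & M5 — 4 in total.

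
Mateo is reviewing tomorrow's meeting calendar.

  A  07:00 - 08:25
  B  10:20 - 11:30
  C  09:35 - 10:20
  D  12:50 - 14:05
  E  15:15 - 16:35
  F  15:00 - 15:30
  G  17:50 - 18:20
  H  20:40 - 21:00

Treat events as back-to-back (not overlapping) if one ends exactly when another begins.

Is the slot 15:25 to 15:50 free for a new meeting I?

No — it overlaps E, F

A: ends 08:25 at or before I starts 15:25 → clear.
C: ends 10:20 at or before I starts 15:25 → clear.
B: ends 11:30 at or before I starts 15:25 → clear.
D: ends 14:05 at or before I starts 15:25 → clear.
F: starts 15:00 before I ends 15:50, and ends 15:30 after I starts 15:25 → overlap.
E: starts 15:15 before I ends 15:50, and ends 16:35 after I starts 15:25 → overlap.
G: starts 17:50 at or after I ends 15:50 → clear.
H: starts 20:40 at or after I ends 15:50 → clear.
I overlaps E, F.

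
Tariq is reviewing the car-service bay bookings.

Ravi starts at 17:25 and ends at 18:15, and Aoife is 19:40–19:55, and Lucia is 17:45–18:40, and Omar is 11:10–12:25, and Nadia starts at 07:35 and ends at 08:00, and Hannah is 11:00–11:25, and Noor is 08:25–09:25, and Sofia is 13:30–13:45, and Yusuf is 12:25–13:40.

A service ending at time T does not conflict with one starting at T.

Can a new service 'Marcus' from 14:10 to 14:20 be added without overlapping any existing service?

Nadia: ends 08:00 at or before Marcus starts 14:10 → clear.
Noor: ends 09:25 at or before Marcus starts 14:10 → clear.
Hannah: ends 11:25 at or before Marcus starts 14:10 → clear.
Omar: ends 12:25 at or before Marcus starts 14:10 → clear.
Yusuf: ends 13:40 at or before Marcus starts 14:10 → clear.
Sofia: ends 13:45 at or before Marcus starts 14:10 → clear.
Ravi: starts 17:25 at or after Marcus ends 14:20 → clear.
Lucia: starts 17:45 at or after Marcus ends 14:20 → clear.
Aoife: starts 19:40 at or after Marcus ends 14:20 → clear.

Yes — the slot is free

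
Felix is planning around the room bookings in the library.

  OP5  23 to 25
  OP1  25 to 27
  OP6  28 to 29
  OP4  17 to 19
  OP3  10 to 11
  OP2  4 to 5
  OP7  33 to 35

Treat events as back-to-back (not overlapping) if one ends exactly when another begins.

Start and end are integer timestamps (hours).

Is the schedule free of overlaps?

Yes

Sorted by start: OP2, OP3, OP4, OP5, OP1, OP6, OP7.
OP3 starts after OP2 ends; OP2 is clear from here.
OP4 starts after OP3 ends; OP3 is clear from here.
OP5 starts after OP4 ends; OP4 is clear from here.
OP1 starts exactly when OP5 ends (back-to-back, no overlap); OP5 is clear from here.
OP6 starts after OP1 ends; OP1 is clear from here.
OP7 starts after OP6 ends.
Every pair is clear; the schedule has no overlaps.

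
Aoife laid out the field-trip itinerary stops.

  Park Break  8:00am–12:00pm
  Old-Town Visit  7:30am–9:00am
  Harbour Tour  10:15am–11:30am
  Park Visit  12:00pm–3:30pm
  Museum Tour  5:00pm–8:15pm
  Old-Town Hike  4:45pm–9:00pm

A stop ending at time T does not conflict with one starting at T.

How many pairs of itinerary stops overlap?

Sorted by start: Old-Town Visit, Park Break, Harbour Tour, Park Visit, Old-Town Hike, Museum Tour.
Park Break starts before Old-Town Visit ends → Old-Town Visit and Park Break overlap.
Harbour Tour starts after Old-Town Visit ends; Old-Town Visit is clear from here.
Harbour Tour starts before Park Break ends → Park Break and Harbour Tour overlap.
Park Visit starts exactly when Park Break ends (back-to-back, no overlap); Park Break is clear from here.
Park Visit starts after Harbour Tour ends; Harbour Tour is clear from here.
Old-Town Hike starts after Park Visit ends; Park Visit is clear from here.
Museum Tour starts before Old-Town Hike ends → Old-Town Hike and Museum Tour overlap.
Overlapping pairs: Harbour Tour & Park Break, Museum Tour & Old-Town Hike, Old-Town Visit & Park Break — 3 in total.

3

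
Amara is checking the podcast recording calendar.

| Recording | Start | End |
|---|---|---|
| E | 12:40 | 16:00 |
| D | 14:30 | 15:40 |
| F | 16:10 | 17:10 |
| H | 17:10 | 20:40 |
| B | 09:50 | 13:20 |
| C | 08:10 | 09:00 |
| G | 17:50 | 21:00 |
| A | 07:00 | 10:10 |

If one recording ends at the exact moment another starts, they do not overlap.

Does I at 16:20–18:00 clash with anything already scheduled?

Yes — it overlaps F, G, H

A: ends 10:10 at or before I starts 16:20 → clear.
C: ends 09:00 at or before I starts 16:20 → clear.
B: ends 13:20 at or before I starts 16:20 → clear.
E: ends 16:00 at or before I starts 16:20 → clear.
D: ends 15:40 at or before I starts 16:20 → clear.
F: starts 16:10 before I ends 18:00, and ends 17:10 after I starts 16:20 → overlap.
H: starts 17:10 before I ends 18:00, and ends 20:40 after I starts 16:20 → overlap.
G: starts 17:50 before I ends 18:00, and ends 21:00 after I starts 16:20 → overlap.
I overlaps F, G, H.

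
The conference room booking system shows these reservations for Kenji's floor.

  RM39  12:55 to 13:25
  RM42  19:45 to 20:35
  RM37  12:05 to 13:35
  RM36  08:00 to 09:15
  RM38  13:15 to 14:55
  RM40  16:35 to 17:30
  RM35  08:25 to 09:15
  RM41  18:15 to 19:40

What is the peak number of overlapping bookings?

Sort all start/end points and keep a running count:
08:00 start RM36 → 1
08:25 start RM35 → 2
09:15 end RM35 → 1
09:15 end RM36 → 0
12:05 start RM37 → 1
12:55 start RM39 → 2
13:15 start RM38 → 3
13:25 end RM39 → 2
13:35 end RM37 → 1
14:55 end RM38 → 0
16:35 start RM40 → 1
17:30 end RM40 → 0
18:15 start RM41 → 1
19:40 end RM41 → 0
19:45 start RM42 → 1
20:35 end RM42 → 0
Peak is 3, at 13:15 (RM37, RM38, RM39).

3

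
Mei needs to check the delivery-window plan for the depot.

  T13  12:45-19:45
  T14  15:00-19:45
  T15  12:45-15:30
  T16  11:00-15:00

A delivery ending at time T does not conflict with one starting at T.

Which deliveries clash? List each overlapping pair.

Check each pair: they overlap iff neither finishes before the other starts.
Sorted by start: T16, T13, T15, T14.
T13 starts before T16 ends → T16 and T13 overlap.
T15 starts before T16 ends → T16 and T15 overlap.
T14 starts exactly when T16 ends (back-to-back, no overlap).
T15 starts before T13 ends → T13 and T15 overlap.
T14 starts before T13 ends → T13 and T14 overlap.
T14 starts before T15 ends → T15 and T14 overlap.

T13 & T14, T13 & T15, T13 & T16, T14 & T15, T15 & T16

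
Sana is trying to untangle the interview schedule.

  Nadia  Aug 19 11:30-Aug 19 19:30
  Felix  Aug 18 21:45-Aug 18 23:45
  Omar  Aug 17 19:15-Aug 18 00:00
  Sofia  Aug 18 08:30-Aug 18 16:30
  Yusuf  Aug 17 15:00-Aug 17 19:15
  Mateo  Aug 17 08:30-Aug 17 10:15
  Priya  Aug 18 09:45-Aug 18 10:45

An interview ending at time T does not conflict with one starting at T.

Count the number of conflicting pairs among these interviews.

1

Two intervals overlap when each starts before the other ends.
Sorted by start: Mateo, Yusuf, Omar, Sofia, Priya, Felix, Nadia.
Yusuf starts after Mateo ends; Mateo is clear from here.
Omar starts exactly when Yusuf ends (back-to-back, no overlap); Yusuf is clear from here.
Sofia starts after Omar ends; Omar is clear from here.
Priya starts before Sofia ends → Sofia and Priya overlap.
Felix starts after Sofia ends; Sofia is clear from here.
Felix starts after Priya ends; Priya is clear from here.
Nadia starts after Felix ends.
Overlapping pairs: Priya & Sofia — 1 in total.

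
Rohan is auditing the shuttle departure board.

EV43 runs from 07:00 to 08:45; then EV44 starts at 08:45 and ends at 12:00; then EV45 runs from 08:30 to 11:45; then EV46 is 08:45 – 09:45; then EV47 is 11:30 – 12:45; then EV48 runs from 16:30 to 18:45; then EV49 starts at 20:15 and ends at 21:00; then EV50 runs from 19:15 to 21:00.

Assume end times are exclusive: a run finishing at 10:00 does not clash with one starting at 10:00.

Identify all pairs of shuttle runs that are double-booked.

Sorted by start: EV43, EV45, EV44, EV46, EV47, EV48, EV50, EV49.
EV45 starts before EV43 ends → EV43 and EV45 overlap.
EV44 starts exactly when EV43 ends (back-to-back, no overlap), so EV43 has no further overlaps.
EV44 starts before EV45 ends → EV45 and EV44 overlap.
EV46 starts before EV45 ends → EV45 and EV46 overlap.
EV47 starts before EV45 ends → EV45 and EV47 overlap.
EV48 starts after EV45 ends, so EV45 has no further overlaps.
EV46 starts before EV44 ends → EV44 and EV46 overlap.
EV47 starts before EV44 ends → EV44 and EV47 overlap.
EV48 starts after EV44 ends, so EV44 has no further overlaps.
EV47 starts after EV46 ends, so EV46 has no further overlaps.
EV48 starts after EV47 ends, so EV47 has no further overlaps.
EV50 starts after EV48 ends, so EV48 has no further overlaps.
EV49 starts before EV50 ends → EV50 and EV49 overlap.

EV43 & EV45, EV44 & EV45, EV44 & EV46, EV44 & EV47, EV45 & EV46, EV45 & EV47, EV49 & EV50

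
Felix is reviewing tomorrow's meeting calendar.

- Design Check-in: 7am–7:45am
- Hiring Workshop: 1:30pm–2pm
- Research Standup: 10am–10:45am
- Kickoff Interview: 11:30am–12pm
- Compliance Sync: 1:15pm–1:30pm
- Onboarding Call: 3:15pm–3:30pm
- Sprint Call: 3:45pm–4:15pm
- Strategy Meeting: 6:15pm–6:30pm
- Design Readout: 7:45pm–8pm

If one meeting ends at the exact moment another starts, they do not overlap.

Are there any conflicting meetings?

Sorted by start: Design Check-in, Research Standup, Kickoff Interview, Compliance Sync, Hiring Workshop, Onboarding Call, Sprint Call, Strategy Meeting, Design Readout.
Research Standup starts after Design Check-in ends; Design Check-in is clear from here.
Kickoff Interview starts after Research Standup ends; Research Standup is clear from here.
Compliance Sync starts after Kickoff Interview ends; Kickoff Interview is clear from here.
Hiring Workshop starts exactly when Compliance Sync ends (back-to-back, no overlap); Compliance Sync is clear from here.
Onboarding Call starts after Hiring Workshop ends; Hiring Workshop is clear from here.
Sprint Call starts after Onboarding Call ends; Onboarding Call is clear from here.
Strategy Meeting starts after Sprint Call ends; Sprint Call is clear from here.
Design Readout starts after Strategy Meeting ends.
Every pair is clear; the schedule has no overlaps.

No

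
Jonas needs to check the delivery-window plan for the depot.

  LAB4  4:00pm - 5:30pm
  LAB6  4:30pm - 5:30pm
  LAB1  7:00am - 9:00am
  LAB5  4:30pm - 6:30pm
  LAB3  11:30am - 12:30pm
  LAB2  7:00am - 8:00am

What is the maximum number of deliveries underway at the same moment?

3

Sort all start/end points and keep a running count:
7:00am start LAB1 → 1
7:00am start LAB2 → 2
8:00am end LAB2 → 1
9:00am end LAB1 → 0
11:30am start LAB3 → 1
12:30pm end LAB3 → 0
4:00pm start LAB4 → 1
4:30pm start LAB5 → 2
4:30pm start LAB6 → 3
5:30pm end LAB4 → 2
5:30pm end LAB6 → 1
6:30pm end LAB5 → 0
Peak is 3, at 4:30pm (LAB4, LAB5, LAB6).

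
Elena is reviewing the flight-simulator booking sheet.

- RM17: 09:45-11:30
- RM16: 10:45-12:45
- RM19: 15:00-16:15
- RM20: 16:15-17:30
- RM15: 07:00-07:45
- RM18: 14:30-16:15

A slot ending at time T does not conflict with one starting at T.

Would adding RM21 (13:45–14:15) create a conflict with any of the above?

RM15: ends 07:45 at or before RM21 starts 13:45 → clear.
RM17: ends 11:30 at or before RM21 starts 13:45 → clear.
RM16: ends 12:45 at or before RM21 starts 13:45 → clear.
RM18: starts 14:30 at or after RM21 ends 14:15 → clear.
RM19: starts 15:00 at or after RM21 ends 14:15 → clear.
RM20: starts 16:15 at or after RM21 ends 14:15 → clear.

No — it doesn't clash with anything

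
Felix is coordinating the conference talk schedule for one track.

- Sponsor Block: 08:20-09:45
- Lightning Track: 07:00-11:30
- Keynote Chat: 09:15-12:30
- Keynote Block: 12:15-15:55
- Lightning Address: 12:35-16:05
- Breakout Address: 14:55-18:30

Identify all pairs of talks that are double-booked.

Sorted by start: Lightning Track, Sponsor Block, Keynote Chat, Keynote Block, Lightning Address, Breakout Address.
Sponsor Block starts before Lightning Track ends → Lightning Track and Sponsor Block overlap.
Keynote Chat starts before Lightning Track ends → Lightning Track and Keynote Chat overlap.
Keynote Block starts after Lightning Track ends; Lightning Track is clear from here.
Keynote Chat starts before Sponsor Block ends → Sponsor Block and Keynote Chat overlap.
Keynote Block starts after Sponsor Block ends; Sponsor Block is clear from here.
Keynote Block starts before Keynote Chat ends → Keynote Chat and Keynote Block overlap.
Lightning Address starts after Keynote Chat ends; Keynote Chat is clear from here.
Lightning Address starts before Keynote Block ends → Keynote Block and Lightning Address overlap.
Breakout Address starts before Keynote Block ends → Keynote Block and Breakout Address overlap.
Breakout Address starts before Lightning Address ends → Lightning Address and Breakout Address overlap.

Breakout Address & Keynote Block, Breakout Address & Lightning Address, Keynote Block & Keynote Chat, Keynote Block & Lightning Address, Keynote Chat & Lightning Track, Keynote Chat & Sponsor Block, Lightning Track & Sponsor Block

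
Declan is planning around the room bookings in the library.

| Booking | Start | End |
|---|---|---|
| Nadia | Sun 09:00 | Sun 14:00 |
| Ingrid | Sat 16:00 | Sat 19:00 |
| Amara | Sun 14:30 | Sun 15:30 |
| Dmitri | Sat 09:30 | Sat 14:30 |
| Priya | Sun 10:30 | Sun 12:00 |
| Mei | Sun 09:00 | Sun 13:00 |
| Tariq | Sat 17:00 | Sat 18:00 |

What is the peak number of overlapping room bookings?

3

Sweep the timeline, counting +1 at each start and −1 at each end (ends before starts at a tie):
Sat 09:30 start Dmitri → 1
Sat 14:30 end Dmitri → 0
Sat 16:00 start Ingrid → 1
Sat 17:00 start Tariq → 2
Sat 18:00 end Tariq → 1
Sat 19:00 end Ingrid → 0
Sun 09:00 start Mei → 1
Sun 09:00 start Nadia → 2
Sun 10:30 start Priya → 3
Sun 12:00 end Priya → 2
Sun 13:00 end Mei → 1
Sun 14:00 end Nadia → 0
Sun 14:30 start Amara → 1
Sun 15:30 end Amara → 0
Peak is 3, at Sun 10:30 (Mei, Nadia, Priya).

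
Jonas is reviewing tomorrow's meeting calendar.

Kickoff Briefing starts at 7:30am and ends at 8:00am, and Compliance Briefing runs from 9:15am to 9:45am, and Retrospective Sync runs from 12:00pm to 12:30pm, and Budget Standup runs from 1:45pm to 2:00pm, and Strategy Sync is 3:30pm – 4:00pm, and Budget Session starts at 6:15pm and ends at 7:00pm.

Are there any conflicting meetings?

No

Sorted by start: Kickoff Briefing, Compliance Briefing, Retrospective Sync, Budget Standup, Strategy Sync, Budget Session.
Compliance Briefing starts after Kickoff Briefing ends, so Kickoff Briefing has no further overlaps.
Retrospective Sync starts after Compliance Briefing ends, so Compliance Briefing has no further overlaps.
Budget Standup starts after Retrospective Sync ends, so Retrospective Sync has no further overlaps.
Strategy Sync starts after Budget Standup ends, so Budget Standup has no further overlaps.
Budget Session starts after Strategy Sync ends.
Every pair is clear; the schedule has no overlaps.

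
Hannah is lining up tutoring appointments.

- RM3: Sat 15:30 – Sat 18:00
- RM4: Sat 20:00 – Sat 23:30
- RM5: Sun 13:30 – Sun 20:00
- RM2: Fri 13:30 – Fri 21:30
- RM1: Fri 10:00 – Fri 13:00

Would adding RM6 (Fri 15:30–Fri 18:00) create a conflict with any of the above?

RM1: ends Fri 13:00 at or before RM6 starts Fri 15:30 → clear.
RM2: starts Fri 13:30 before RM6 ends Fri 18:00, and ends Fri 21:30 after RM6 starts Fri 15:30 → overlap.
RM3: starts Sat 15:30 at or after RM6 ends Fri 18:00 → clear.
RM4: starts Sat 20:00 at or after RM6 ends Fri 18:00 → clear.
RM5: starts Sun 13:30 at or after RM6 ends Fri 18:00 → clear.
RM6 overlaps RM2.

Yes — it overlaps RM2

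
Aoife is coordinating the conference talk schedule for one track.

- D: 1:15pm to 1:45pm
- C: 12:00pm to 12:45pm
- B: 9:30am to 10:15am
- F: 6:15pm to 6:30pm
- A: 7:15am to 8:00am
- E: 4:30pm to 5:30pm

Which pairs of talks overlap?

Check each pair: they overlap iff neither finishes before the other starts.
Sorted by start: A, B, C, D, E, F.
B starts after A ends, so A has no further overlaps.
C starts after B ends, so B has no further overlaps.
D starts after C ends, so C has no further overlaps.
E starts after D ends, so D has no further overlaps.
F starts after E ends.

none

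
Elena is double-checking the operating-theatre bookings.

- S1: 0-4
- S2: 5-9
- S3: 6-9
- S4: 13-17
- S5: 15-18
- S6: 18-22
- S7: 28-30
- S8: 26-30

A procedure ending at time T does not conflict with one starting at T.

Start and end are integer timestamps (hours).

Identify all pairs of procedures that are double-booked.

S2 & S3, S4 & S5, S7 & S8

Sorted by start: S1, S2, S3, S4, S5, S6, S8, S7.
S2 starts after S1 ends — done with S1.
S3 starts before S2 ends → S2 and S3 overlap.
S4 starts after S2 ends — done with S2.
S4 starts after S3 ends — done with S3.
S5 starts before S4 ends → S4 and S5 overlap.
S6 starts after S4 ends — done with S4.
S6 starts exactly when S5 ends (back-to-back, no overlap) — done with S5.
S8 starts after S6 ends — done with S6.
S7 starts before S8 ends → S8 and S7 overlap.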